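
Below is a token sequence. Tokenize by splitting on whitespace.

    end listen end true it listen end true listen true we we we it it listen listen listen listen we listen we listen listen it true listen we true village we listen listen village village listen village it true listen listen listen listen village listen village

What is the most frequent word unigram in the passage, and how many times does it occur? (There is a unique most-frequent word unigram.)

"listen", 19 times

Unigram frequencies (highest first):
  listen: 19
  we: 7
  true: 6
  village: 6
  it: 5
  end: 3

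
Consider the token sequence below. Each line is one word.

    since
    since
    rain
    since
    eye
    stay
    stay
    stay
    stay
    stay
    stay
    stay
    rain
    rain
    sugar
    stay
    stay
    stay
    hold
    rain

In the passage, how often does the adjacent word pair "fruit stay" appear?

0

Scanning the 19 overlapping bigram windows for "fruit stay":
  (none found)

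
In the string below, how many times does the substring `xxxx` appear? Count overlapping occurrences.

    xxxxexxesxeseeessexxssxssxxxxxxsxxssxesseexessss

4

Sliding a length-4 window over the 48 characters (45 positions):
  position 1–4: xxxx
  position 26–29: xxxx
  position 27–30: xxxx
  position 28–31: xxxx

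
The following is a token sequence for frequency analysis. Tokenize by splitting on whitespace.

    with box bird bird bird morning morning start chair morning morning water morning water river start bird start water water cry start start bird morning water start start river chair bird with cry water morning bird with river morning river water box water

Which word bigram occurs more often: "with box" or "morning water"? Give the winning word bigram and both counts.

"with box": 1 occurrence
"morning water": 3 occurrences

"morning water" (3 vs 1)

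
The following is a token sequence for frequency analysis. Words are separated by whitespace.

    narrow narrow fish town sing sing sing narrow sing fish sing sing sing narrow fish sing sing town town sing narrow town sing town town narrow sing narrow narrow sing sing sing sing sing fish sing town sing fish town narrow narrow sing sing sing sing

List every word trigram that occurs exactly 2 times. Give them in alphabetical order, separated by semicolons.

fish sing sing; narrow narrow sing; narrow sing sing; sing fish sing; sing sing narrow; sing town town

Trigram counts meeting the condition (exactly 2 times):
  fish sing sing: 2
  narrow narrow sing: 2
  narrow sing sing: 2
  sing fish sing: 2
  sing sing narrow: 2
  sing town town: 2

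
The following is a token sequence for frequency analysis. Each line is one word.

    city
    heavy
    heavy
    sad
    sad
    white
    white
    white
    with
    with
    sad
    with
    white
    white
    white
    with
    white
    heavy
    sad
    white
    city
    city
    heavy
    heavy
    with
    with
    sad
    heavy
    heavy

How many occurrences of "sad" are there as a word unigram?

Scanning the 29 tokens for "sad":
  position 4: sad
  position 5: sad
  position 11: sad
  position 19: sad
  position 27: sad

5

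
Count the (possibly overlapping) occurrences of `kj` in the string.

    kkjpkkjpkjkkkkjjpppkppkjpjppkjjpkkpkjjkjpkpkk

Sliding a length-2 window over the 45 characters (44 positions):
  position 2–3: kj
  position 6–7: kj
  position 9–10: kj
  position 14–15: kj
  position 23–24: kj
  position 29–30: kj
  position 36–37: kj
  position 39–40: kj

8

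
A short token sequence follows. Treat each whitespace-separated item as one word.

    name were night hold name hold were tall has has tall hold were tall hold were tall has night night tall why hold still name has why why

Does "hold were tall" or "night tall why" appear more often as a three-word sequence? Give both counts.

"hold were tall": 3 occurrences
"night tall why": 1 occurrence

"hold were tall" (3 vs 1)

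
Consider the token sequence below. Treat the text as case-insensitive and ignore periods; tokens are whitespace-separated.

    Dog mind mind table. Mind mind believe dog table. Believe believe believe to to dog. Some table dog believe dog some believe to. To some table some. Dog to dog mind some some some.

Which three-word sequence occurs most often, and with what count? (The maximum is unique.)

Trigram frequencies (highest first):
  believe to to: 2
  dog mind mind: 1
  mind mind table: 1
  mind table mind: 1
  table mind mind: 1
  mind mind believe: 1
  … (25 more, each ≤ 1)

"believe to to", 2 times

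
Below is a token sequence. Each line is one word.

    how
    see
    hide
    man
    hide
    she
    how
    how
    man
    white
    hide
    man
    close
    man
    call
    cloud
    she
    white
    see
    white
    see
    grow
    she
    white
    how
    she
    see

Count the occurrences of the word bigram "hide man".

2

Scanning the 26 overlapping bigram windows for "hide man":
  position 3–4: hide man
  position 11–12: hide man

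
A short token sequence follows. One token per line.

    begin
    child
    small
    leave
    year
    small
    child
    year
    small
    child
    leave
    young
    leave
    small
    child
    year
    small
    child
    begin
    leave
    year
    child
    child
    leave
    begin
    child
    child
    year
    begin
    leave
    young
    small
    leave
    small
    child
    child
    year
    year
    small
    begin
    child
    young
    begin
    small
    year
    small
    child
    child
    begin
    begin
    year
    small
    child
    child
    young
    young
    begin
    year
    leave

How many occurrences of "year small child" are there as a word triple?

Scanning the 57 overlapping trigram windows for "year small child":
  position 5–7: year small child
  position 8–10: year small child
  position 16–18: year small child
  position 45–47: year small child
  position 51–53: year small child

5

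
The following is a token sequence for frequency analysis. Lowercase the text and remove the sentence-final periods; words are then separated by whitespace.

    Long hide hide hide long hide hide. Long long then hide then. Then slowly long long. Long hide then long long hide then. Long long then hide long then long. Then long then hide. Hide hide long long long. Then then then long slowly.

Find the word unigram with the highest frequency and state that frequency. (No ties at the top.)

Unigram frequencies (highest first):
  long: 18
  hide: 12
  then: 12
  slowly: 2

"long", 18 times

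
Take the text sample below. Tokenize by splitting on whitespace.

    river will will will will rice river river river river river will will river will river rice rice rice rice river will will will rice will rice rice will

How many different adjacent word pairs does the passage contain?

29 tokens → 28 bigram windows in total.
Repeated bigrams (each contributes count−1 duplicates):
  will will: 6
  rice rice: 4
  river river: 4
  river will: 4
  will rice: 3
  rice river: 2
  rice will: 2
  will river: 2
19 duplicate windows → 28 − 19 = 9 distinct.

9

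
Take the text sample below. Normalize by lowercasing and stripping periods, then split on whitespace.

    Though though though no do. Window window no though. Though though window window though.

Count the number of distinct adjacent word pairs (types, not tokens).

9

14 tokens → 13 bigram windows in total.
Repeated bigrams (each contributes count−1 duplicates):
  though though: 4
  window window: 2
4 duplicate windows → 13 − 4 = 9 distinct.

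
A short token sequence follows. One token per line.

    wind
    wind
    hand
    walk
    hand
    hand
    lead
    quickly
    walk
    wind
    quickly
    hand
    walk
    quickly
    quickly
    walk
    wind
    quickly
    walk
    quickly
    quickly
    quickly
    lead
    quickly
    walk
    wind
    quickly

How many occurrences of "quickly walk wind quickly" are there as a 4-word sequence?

3

Scanning the 24 overlapping 4-gram windows for "quickly walk wind quickly":
  position 8–11: quickly walk wind quickly
  position 15–18: quickly walk wind quickly
  position 24–27: quickly walk wind quickly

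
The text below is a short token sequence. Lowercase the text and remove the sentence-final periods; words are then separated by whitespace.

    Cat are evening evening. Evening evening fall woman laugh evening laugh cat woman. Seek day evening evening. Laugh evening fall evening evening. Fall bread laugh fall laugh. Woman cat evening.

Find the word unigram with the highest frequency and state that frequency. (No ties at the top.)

"evening", 11 times

Unigram frequencies (highest first):
  evening: 11
  laugh: 5
  fall: 4
  cat: 3
  woman: 3
  are: 1
  … (3 more, each ≤ 1)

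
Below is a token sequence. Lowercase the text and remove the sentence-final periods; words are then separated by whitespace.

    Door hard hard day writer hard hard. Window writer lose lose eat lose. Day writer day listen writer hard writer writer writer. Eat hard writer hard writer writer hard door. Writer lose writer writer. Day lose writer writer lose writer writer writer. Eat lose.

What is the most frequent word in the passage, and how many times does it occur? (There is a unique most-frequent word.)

"writer", 18 times

Unigram frequencies (highest first):
  writer: 18
  hard: 8
  lose: 7
  day: 4
  eat: 3
  door: 2
  … (2 more, each ≤ 1)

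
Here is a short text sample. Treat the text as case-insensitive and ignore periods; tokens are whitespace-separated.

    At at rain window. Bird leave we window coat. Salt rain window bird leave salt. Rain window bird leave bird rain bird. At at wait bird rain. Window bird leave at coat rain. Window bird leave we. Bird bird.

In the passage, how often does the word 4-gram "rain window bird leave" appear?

5

Scanning the 36 overlapping 4-gram windows for "rain window bird leave":
  position 3–6: rain window bird leave
  position 11–14: rain window bird leave
  position 16–19: rain window bird leave
  position 27–30: rain window bird leave
  position 33–36: rain window bird leave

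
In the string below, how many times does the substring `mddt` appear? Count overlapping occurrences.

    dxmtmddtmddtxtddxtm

2

Sliding a length-4 window over the 19 characters (16 positions):
  position 5–8: mddt
  position 9–12: mddt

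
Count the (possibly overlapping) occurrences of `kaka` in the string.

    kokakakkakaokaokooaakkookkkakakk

3

Sliding a length-4 window over the 32 characters (29 positions):
  position 3–6: kaka
  position 8–11: kaka
  position 27–30: kaka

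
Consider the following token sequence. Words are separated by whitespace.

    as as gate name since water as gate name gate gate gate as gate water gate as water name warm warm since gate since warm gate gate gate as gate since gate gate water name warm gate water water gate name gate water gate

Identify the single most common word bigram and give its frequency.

"gate gate", 5 times

Bigram frequencies (highest first):
  gate gate: 5
  as gate: 4
  gate water: 4
  gate name: 3
  gate as: 3
  water gate: 3
  … (15 more, each ≤ 2)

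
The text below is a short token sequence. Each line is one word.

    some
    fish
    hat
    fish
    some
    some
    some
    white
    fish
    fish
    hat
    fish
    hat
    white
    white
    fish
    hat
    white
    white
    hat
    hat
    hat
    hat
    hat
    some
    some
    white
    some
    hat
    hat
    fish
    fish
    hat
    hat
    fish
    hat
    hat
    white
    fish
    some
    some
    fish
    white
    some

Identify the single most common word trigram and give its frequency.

Trigram frequencies (highest first):
  hat hat hat: 3
  fish hat fish: 2
  fish some some: 2
  some some white: 2
  fish fish hat: 2
  hat fish hat: 2
  … (25 more, each ≤ 2)

"hat hat hat", 3 times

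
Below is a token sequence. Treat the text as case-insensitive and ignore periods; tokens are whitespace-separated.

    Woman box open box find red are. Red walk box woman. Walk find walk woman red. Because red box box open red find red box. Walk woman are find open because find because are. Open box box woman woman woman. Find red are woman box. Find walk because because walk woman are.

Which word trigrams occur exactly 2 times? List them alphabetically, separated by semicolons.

find red are; walk woman are

Trigram counts meeting the condition (exactly 2 times):
  find red are: 2
  walk woman are: 2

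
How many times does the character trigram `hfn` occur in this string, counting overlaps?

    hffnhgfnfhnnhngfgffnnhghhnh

0

Sliding a length-3 window over the 27 characters (25 positions):
  (no match at any position)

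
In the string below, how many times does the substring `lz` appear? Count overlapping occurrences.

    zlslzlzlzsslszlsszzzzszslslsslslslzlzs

5

Sliding a length-2 window over the 38 characters (37 positions):
  position 4–5: lz
  position 6–7: lz
  position 8–9: lz
  position 34–35: lz
  position 36–37: lz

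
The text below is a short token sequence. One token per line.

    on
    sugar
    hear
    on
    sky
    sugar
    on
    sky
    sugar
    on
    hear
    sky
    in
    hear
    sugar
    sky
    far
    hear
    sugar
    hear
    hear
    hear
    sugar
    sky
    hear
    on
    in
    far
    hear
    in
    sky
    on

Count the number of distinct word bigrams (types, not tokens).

32 tokens → 31 bigram windows in total.
Repeated bigrams (each contributes count−1 duplicates):
  hear sugar: 3
  far hear: 2
  hear hear: 2
  hear on: 2
  on sky: 2
  sky sugar: 2
  sugar hear: 2
  sugar on: 2
  … (1 more repeated)
10 duplicate windows → 31 − 10 = 21 distinct.

21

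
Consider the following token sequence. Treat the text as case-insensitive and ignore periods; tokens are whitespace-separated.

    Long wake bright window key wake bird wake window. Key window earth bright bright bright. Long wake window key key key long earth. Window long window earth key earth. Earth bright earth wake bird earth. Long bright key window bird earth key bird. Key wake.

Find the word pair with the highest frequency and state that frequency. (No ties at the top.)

"window key", 3 times

Bigram frequencies (highest first):
  window key: 3
  long wake: 2
  key wake: 2
  wake bird: 2
  wake window: 2
  key window: 2
  … (25 more, each ≤ 2)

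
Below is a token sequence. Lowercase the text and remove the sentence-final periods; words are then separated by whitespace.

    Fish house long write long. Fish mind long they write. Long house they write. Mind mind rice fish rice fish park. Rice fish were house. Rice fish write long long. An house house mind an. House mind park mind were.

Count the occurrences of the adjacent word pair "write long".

Scanning the 39 overlapping bigram windows for "write long":
  position 4–5: write long
  position 10–11: write long
  position 28–29: write long

3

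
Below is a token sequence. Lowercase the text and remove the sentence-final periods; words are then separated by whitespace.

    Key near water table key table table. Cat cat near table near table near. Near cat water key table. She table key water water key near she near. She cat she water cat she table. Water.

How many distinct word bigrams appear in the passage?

36 tokens → 35 bigram windows in total.
Repeated bigrams (each contributes count−1 duplicates):
  cat she: 2
  key near: 2
  key table: 2
  near she: 2
  near table: 2
  she table: 2
  table key: 2
  table near: 2
  … (1 more repeated)
9 duplicate windows → 35 − 9 = 26 distinct.

26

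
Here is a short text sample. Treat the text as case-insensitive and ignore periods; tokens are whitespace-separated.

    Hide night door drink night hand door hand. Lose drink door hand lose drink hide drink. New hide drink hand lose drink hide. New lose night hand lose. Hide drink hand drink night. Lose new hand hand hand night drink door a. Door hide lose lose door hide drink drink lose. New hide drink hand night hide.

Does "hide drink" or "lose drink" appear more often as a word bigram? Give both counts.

"hide drink" (5 vs 3)

"hide drink": 5 occurrences
"lose drink": 3 occurrences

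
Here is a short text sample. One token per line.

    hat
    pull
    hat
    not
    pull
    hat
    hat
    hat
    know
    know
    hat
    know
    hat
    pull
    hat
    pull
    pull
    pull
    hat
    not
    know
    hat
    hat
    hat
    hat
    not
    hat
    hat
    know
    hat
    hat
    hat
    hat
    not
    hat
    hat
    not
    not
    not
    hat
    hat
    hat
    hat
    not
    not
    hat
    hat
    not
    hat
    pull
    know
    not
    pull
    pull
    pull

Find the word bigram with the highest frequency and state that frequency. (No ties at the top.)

"hat hat", 14 times

Bigram frequencies (highest first):
  hat hat: 14
  hat not: 7
  not hat: 5
  hat pull: 4
  pull hat: 4
  know hat: 4
  … (8 more, each ≤ 4)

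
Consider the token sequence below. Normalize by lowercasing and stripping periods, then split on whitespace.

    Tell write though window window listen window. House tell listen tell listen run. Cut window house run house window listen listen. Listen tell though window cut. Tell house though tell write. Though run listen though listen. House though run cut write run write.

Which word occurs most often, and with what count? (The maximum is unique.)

"listen", 8 times

Unigram frequencies (highest first):
  listen: 8
  tell: 6
  though: 6
  window: 6
  house: 5
  run: 5
  … (2 more, each ≤ 4)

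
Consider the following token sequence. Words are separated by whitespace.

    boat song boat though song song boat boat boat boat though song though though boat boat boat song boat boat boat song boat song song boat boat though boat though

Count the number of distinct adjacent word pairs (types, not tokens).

30 tokens → 29 bigram windows in total.
Repeated bigrams (each contributes count−1 duplicates):
  boat boat: 8
  song boat: 5
  boat song: 4
  boat though: 4
  song song: 2
  though boat: 2
  though song: 2
20 duplicate windows → 29 − 20 = 9 distinct.

9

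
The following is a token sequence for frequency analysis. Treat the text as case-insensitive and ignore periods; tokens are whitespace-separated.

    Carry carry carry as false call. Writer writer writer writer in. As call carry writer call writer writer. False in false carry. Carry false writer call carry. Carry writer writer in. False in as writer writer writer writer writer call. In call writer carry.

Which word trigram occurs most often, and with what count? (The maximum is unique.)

Trigram frequencies (highest first):
  writer writer writer: 5
  call writer writer: 2
  writer writer in: 2
  carry carry carry: 1
  carry carry as: 1
  carry as false: 1
  … (30 more, each ≤ 1)

"writer writer writer", 5 times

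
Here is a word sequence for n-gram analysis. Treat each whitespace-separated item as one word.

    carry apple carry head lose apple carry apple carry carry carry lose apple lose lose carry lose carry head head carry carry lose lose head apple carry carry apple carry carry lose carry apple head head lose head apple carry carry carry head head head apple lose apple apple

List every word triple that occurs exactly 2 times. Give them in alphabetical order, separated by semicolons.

Trigram counts meeting the condition (exactly 2 times):
  carry carry carry: 2
  carry head head: 2
  carry lose carry: 2
  head apple carry: 2
  lose head apple: 2

carry carry carry; carry head head; carry lose carry; head apple carry; lose head apple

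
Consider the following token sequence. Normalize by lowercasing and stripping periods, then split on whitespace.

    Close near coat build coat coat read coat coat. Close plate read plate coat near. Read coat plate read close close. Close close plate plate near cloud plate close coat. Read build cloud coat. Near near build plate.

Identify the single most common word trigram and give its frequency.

"close close close", 2 times

Trigram frequencies (highest first):
  close close close: 2
  close near coat: 1
  near coat build: 1
  coat build coat: 1
  build coat coat: 1
  coat coat read: 1
  … (29 more, each ≤ 1)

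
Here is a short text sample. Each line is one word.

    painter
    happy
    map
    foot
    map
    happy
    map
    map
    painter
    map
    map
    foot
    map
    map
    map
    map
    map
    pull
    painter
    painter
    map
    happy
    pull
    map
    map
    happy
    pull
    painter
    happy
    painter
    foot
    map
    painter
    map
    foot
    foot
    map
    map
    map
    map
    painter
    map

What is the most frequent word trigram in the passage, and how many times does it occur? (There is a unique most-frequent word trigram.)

Trigram frequencies (highest first):
  map map map: 5
  map painter map: 3
  map foot map: 2
  map map painter: 2
  foot map map: 2
  map happy pull: 2
  … (24 more, each ≤ 1)

"map map map", 5 times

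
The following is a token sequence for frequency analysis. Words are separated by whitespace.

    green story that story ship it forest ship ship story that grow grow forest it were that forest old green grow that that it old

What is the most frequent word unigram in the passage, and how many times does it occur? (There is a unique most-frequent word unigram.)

"that", 5 times

Unigram frequencies (highest first):
  that: 5
  story: 3
  ship: 3
  it: 3
  forest: 3
  grow: 3
  … (3 more, each ≤ 2)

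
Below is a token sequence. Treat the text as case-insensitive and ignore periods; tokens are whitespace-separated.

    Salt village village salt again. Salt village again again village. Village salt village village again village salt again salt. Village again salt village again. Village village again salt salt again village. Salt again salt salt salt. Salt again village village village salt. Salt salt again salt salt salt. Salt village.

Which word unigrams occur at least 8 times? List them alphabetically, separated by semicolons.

Unigram counts meeting the condition (at least 8 times):
  again: 12
  salt: 21
  village: 17

again; salt; village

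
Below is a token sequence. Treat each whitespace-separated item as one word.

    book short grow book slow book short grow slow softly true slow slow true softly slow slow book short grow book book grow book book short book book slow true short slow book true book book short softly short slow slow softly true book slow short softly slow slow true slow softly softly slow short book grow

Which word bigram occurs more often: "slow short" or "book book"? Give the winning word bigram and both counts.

"book book" (4 vs 2)

"slow short": 2 occurrences
"book book": 4 occurrences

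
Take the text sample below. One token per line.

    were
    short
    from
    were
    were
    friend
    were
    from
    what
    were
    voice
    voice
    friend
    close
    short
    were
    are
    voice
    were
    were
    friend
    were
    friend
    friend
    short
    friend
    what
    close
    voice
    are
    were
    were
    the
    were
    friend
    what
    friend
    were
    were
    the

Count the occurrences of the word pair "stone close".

0

Scanning the 39 overlapping bigram windows for "stone close":
  (none found)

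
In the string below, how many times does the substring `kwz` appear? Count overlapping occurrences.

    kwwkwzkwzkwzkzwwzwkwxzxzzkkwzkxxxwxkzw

4

Sliding a length-3 window over the 38 characters (36 positions):
  position 4–6: kwz
  position 7–9: kwz
  position 10–12: kwz
  position 27–29: kwz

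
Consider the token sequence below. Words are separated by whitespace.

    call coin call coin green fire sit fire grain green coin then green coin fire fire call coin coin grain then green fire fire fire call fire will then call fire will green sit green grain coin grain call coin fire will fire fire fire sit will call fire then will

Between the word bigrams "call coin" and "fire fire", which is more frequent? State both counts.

"call coin": 4 occurrences
"fire fire": 5 occurrences

"fire fire" (5 vs 4)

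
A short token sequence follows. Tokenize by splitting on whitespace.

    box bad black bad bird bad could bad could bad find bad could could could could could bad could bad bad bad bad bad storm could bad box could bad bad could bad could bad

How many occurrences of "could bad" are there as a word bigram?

8

Scanning the 34 overlapping bigram windows for "could bad":
  position 7–8: could bad
  position 9–10: could bad
  position 17–18: could bad
  position 19–20: could bad
  position 26–27: could bad
  position 29–30: could bad
  position 32–33: could bad
  position 34–35: could bad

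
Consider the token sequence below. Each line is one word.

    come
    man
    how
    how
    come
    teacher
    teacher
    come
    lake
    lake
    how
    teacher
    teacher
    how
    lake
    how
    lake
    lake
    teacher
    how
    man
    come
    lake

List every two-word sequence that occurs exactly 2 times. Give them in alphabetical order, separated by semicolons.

come lake; how lake; lake how; lake lake; teacher how; teacher teacher

Bigram counts meeting the condition (exactly 2 times):
  come lake: 2
  how lake: 2
  lake how: 2
  lake lake: 2
  teacher how: 2
  teacher teacher: 2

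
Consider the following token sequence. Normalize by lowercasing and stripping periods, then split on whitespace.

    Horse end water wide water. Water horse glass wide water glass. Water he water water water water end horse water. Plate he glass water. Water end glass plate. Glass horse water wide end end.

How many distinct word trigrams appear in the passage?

34 tokens → 32 trigram windows in total.
Repeated trigrams (each contributes count−1 duplicates):
  water water end: 2
  water water water: 2
2 duplicate windows → 32 − 2 = 30 distinct.

30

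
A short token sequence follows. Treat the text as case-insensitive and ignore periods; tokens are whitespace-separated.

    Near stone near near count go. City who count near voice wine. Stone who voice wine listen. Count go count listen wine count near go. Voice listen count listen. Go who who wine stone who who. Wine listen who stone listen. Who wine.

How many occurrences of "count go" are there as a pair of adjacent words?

Scanning the 42 overlapping bigram windows for "count go":
  position 5–6: count go
  position 18–19: count go

2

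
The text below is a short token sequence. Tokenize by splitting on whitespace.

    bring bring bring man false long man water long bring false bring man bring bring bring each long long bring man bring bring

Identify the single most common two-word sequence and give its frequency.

"bring bring", 5 times

Bigram frequencies (highest first):
  bring bring: 5
  bring man: 3
  long bring: 2
  man bring: 2
  man false: 1
  false long: 1
  … (8 more, each ≤ 1)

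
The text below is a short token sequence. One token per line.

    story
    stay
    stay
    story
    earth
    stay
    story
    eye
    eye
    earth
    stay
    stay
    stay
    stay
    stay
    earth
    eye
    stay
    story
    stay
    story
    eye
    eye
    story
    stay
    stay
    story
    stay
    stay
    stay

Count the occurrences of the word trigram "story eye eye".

2

Scanning the 28 overlapping trigram windows for "story eye eye":
  position 7–9: story eye eye
  position 21–23: story eye eye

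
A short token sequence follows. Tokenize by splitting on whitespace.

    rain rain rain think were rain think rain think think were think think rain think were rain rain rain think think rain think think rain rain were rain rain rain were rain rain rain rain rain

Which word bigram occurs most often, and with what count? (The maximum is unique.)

"rain rain", 11 times

Bigram frequencies (highest first):
  rain rain: 11
  rain think: 6
  were rain: 4
  think rain: 4
  think think: 4
  think were: 3
  … (2 more, each ≤ 2)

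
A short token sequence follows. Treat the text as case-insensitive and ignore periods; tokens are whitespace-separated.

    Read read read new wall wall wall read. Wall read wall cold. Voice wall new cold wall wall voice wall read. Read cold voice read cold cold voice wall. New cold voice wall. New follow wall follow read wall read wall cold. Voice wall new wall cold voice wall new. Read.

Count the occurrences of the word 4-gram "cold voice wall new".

Scanning the 48 overlapping 4-gram windows for "cold voice wall new":
  position 12–15: cold voice wall new
  position 27–30: cold voice wall new
  position 31–34: cold voice wall new
  position 42–45: cold voice wall new
  position 47–50: cold voice wall new

5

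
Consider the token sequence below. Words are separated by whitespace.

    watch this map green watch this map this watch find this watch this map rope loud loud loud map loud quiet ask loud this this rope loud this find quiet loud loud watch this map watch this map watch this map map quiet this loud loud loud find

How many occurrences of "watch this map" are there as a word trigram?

Scanning the 46 overlapping trigram windows for "watch this map":
  position 1–3: watch this map
  position 5–7: watch this map
  position 12–14: watch this map
  position 33–35: watch this map
  position 36–38: watch this map
  position 39–41: watch this map

6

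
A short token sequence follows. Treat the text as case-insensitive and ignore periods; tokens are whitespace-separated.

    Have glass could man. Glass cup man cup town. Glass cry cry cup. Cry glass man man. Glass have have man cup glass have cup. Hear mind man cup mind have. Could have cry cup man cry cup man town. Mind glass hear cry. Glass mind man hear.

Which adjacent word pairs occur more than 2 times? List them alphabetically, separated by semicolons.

Bigram counts meeting the condition (more than 2 times):
  cry cup: 3
  cup man: 3
  man cup: 3

cry cup; cup man; man cup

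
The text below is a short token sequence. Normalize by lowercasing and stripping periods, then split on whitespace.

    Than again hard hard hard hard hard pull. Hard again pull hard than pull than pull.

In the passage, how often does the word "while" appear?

0

Scanning the 16 tokens for "while":
  (none found)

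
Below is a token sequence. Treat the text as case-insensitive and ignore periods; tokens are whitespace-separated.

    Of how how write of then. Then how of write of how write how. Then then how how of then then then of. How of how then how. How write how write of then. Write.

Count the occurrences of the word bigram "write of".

3

Scanning the 34 overlapping bigram windows for "write of":
  position 4–5: write of
  position 10–11: write of
  position 32–33: write of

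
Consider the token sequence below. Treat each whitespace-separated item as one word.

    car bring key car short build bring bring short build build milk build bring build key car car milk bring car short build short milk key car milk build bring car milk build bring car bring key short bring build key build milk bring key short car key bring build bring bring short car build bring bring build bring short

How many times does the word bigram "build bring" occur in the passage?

Scanning the 59 overlapping bigram windows for "build bring":
  position 6–7: build bring
  position 13–14: build bring
  position 29–30: build bring
  position 33–34: build bring
  position 50–51: build bring
  position 55–56: build bring
  position 58–59: build bring

7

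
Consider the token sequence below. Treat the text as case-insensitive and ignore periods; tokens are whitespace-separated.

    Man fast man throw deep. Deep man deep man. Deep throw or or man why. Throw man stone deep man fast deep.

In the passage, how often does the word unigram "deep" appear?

6

Scanning the 22 tokens for "deep":
  position 5: deep
  position 6: deep
  position 8: deep
  position 10: deep
  position 19: deep
  position 22: deep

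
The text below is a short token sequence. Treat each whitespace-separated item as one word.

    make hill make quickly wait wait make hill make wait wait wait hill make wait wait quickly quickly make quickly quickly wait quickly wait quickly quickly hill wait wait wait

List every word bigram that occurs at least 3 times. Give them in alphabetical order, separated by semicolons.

hill make; quickly quickly; quickly wait; wait quickly; wait wait

Bigram counts meeting the condition (at least 3 times):
  hill make: 3
  quickly quickly: 3
  quickly wait: 3
  wait quickly: 3
  wait wait: 6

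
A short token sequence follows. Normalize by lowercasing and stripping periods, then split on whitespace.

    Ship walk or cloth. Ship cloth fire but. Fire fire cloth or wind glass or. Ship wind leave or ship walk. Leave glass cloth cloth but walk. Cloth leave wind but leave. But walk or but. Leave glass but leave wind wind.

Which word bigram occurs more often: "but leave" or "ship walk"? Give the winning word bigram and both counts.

"but leave" (3 vs 2)

"but leave": 3 occurrences
"ship walk": 2 occurrences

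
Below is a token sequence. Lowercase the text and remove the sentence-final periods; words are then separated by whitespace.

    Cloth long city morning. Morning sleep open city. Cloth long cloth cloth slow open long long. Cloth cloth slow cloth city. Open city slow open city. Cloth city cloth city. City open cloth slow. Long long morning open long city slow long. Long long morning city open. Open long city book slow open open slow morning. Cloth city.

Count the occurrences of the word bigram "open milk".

Scanning the 57 overlapping bigram windows for "open milk":
  (none found)

0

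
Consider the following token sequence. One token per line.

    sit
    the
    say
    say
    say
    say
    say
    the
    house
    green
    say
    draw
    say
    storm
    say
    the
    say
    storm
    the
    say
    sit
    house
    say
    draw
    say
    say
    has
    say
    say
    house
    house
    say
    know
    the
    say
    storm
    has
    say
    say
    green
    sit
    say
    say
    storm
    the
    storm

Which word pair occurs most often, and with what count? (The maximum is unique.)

"say say", 8 times

Bigram frequencies (highest first):
  say say: 8
  the say: 4
  say storm: 4
  say the: 2
  say draw: 2
  draw say: 2
  … (20 more, each ≤ 2)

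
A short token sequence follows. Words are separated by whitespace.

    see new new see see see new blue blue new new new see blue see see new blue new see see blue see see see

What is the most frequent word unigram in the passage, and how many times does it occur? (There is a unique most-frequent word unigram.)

Unigram frequencies (highest first):
  see: 12
  new: 8
  blue: 5

"see", 12 times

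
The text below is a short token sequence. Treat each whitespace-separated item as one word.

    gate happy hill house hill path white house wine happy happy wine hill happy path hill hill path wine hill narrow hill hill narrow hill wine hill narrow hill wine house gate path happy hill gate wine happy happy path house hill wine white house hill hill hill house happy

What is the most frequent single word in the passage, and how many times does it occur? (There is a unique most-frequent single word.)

"hill", 16 times

Unigram frequencies (highest first):
  hill: 16
  happy: 8
  wine: 7
  house: 6
  path: 5
  gate: 3
  … (2 more, each ≤ 3)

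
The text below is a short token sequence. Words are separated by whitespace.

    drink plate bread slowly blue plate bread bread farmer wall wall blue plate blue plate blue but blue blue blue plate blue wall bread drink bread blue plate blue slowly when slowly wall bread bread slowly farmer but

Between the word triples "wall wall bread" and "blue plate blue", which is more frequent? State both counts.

"wall wall bread": 0 occurrences
"blue plate blue": 4 occurrences

"blue plate blue" (4 vs 0)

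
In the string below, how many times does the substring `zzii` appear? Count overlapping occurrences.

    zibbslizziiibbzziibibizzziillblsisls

3

Sliding a length-4 window over the 36 characters (33 positions):
  position 8–11: zzii
  position 15–18: zzii
  position 24–27: zzii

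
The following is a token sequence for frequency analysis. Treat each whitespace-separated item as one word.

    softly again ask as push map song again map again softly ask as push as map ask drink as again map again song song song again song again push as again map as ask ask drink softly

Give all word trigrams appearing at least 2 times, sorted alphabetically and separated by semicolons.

again map again; as again map; ask as push

Trigram counts meeting the condition (at least 2 times):
  again map again: 2
  as again map: 2
  ask as push: 2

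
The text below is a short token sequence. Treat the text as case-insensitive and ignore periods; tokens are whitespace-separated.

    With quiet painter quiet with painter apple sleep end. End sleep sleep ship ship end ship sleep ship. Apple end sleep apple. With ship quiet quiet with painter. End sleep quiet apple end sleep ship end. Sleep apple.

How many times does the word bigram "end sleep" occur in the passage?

5

Scanning the 37 overlapping bigram windows for "end sleep":
  position 10–11: end sleep
  position 20–21: end sleep
  position 29–30: end sleep
  position 33–34: end sleep
  position 36–37: end sleep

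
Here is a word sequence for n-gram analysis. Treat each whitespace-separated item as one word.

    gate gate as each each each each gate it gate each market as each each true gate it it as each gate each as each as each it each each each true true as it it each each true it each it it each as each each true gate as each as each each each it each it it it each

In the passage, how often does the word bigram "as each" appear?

8

Scanning the 60 overlapping bigram windows for "as each":
  position 3–4: as each
  position 13–14: as each
  position 20–21: as each
  position 24–25: as each
  position 26–27: as each
  position 45–46: as each
  position 50–51: as each
  position 52–53: as each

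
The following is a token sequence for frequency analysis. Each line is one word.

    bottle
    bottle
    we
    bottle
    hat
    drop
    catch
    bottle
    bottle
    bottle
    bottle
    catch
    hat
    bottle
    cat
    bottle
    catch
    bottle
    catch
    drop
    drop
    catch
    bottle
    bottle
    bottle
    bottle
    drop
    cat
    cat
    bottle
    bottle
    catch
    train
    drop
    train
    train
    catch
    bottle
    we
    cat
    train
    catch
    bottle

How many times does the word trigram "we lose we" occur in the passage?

Scanning the 41 overlapping trigram windows for "we lose we":
  (none found)

0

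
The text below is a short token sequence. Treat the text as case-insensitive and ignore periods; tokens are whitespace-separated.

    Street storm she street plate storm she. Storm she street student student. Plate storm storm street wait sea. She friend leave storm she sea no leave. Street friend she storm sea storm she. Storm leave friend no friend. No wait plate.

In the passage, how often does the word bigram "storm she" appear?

Scanning the 40 overlapping bigram windows for "storm she":
  position 2–3: storm she
  position 6–7: storm she
  position 8–9: storm she
  position 22–23: storm she
  position 32–33: storm she

5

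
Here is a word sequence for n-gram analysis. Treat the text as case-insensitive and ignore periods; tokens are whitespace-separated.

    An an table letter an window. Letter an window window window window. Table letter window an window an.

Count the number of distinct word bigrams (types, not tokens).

18 tokens → 17 bigram windows in total.
Repeated bigrams (each contributes count−1 duplicates):
  an window: 3
  window window: 3
  letter an: 2
  table letter: 2
  window an: 2
7 duplicate windows → 17 − 7 = 10 distinct.

10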